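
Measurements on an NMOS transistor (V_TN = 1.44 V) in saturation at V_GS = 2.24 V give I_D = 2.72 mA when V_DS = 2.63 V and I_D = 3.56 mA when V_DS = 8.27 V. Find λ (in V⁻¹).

With V_GS fixed, I_D ∝ (1 + λ V_DS) in saturation, so I_D2/I_D1 = (1 + λ V_DS2)/(1 + λ V_DS1).
3.56/2.72 = 1.309 = (1 + 8.27 λ)/(1 + 2.63 λ).
Solving: λ (I_D1 V_DS2 − I_D2 V_DS1) = I_D2 − I_D1, so λ = (3.56 − 2.72) / (2.72 × 8.27 − 3.56 × 2.63) = 0.84 / 13.1 = 0.064 V⁻¹.

λ = 0.0640 V⁻¹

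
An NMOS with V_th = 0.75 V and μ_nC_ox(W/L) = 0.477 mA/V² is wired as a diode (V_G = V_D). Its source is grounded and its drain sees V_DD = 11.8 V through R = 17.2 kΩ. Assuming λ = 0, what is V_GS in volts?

V_GS = 2.27 V

With gate tied to drain, V_GS = V_DS ≥ V_GS − V_th, so the device is in saturation.
KCL at the drain: ½ k_n (V_GS − V_th)² = (V_DD − V_GS)/R.
Let x = V_GS − 0.75. Then 4.1 x² + x − 11.05 = 0, giving x = 1.52 V (positive root), so V_GS = 2.27 V.
I_D = (V_DD − V_GS)/R = (11.8 − 2.27) / 17.2 = 0.554 mA.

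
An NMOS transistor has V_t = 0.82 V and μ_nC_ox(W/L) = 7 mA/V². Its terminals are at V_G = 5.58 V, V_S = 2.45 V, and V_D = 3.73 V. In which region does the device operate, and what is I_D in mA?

Triode; I_D = 15.0 mA

V_GS = V_G − V_S = 5.58 − 2.45 = 3.13 V; V_DS = V_D − V_S = 3.73 − 2.45 = 1.28 V.
V_ov = V_GS − V_t = 3.13 − 0.82 = 2.31 V.
Since V_DS = 1.28 V < V_ov = 2.31 V, the device is in the triode region.
I_D = k_n [V_ov · V_DS − ½ V_DS²] = 7 × [2.31 × 1.28 − 0.5 × 1.28²] = 15 mA.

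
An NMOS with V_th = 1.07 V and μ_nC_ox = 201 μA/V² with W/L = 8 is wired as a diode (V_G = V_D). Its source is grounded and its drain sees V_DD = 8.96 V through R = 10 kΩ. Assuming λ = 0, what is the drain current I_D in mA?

I_D = 0.696 mA

With gate tied to drain, V_GS = V_DS ≥ V_GS − V_th, so the device is in saturation.
k_n = μ_nC_ox · (W/L) = 1.608 mA/V².
KCL at the drain: ½ k_n (V_GS − V_th)² = (V_DD − V_GS)/R.
Let x = V_GS − 1.07. Then 8.04 x² + x − 7.89 = 0, giving x = 0.93 V (positive root), so V_GS = 2 V.
I_D = (V_DD − V_GS)/R = (8.96 − 2) / 10 = 0.696 mA.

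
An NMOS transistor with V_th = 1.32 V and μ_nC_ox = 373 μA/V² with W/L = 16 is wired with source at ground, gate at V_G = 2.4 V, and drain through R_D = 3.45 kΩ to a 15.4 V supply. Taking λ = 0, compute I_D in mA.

I_D = 3.48 mA

V_GS = V_G = 2.4 V, so V_ov = 2.4 − 1.32 = 1.08 V.
k_n = μ_nC_ox · (W/L) = 5.968 mA/V².
Assume saturation: I_D = ½ k_n V_ov² = 0.5 × 5.968 × 1.08² = 3.48 mA, giving V_DS = V_DD − I_D R_D = 15.4 − 3.48 × 3.45 = 3.39 V.
V_DS = 3.39 V ≥ V_ov = 1.08 V, confirming saturation.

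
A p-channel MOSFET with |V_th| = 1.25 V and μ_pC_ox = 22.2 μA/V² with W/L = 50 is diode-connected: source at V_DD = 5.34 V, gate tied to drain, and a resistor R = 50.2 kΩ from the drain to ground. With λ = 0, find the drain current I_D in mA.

I_D = 0.0742 mA

With gate tied to drain, V_SG = V_SD ≥ V_SG − |V_th|, so the device is in saturation.
k_p = μ_pC_ox · (W/L) = 1.11 mA/V².
KCL at the drain: ½ k_p (V_SG − |V_th|)² = (V_DD − V_SG)/R.
Let x = V_SG − 1.25. Then 27.9 x² + x − 4.09 = 0, giving x = 0.366 V (positive root), so V_SG = 1.62 V.
I_D = (V_DD − V_SG)/R = (5.34 − 1.62) / 50.2 = 0.0742 mA.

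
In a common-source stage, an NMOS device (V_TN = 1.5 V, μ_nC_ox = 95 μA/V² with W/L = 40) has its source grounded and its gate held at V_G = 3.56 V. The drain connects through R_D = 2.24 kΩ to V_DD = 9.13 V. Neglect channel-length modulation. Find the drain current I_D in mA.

I_D = 3.82 mA

V_GS = V_G = 3.56 V, so V_ov = 3.56 − 1.5 = 2.06 V.
k_n = μ_nC_ox · (W/L) = 3.8 mA/V².
Assume saturation: I_D = ½ k_n V_ov² = 0.5 × 3.8 × 2.06² = 8.06 mA, giving V_DS = V_DD − I_D R_D = 9.13 − 8.06 × 2.24 = -8.93 V.
But -8.93 V < V_ov = 2.06 V, so the device is actually in triode.
In triode I_D = k_n[V_ov V_DS − ½ V_DS²] and I_D = (V_DD − V_DS)/R_D. Equating: 4.26 V_DS² − 18.53 V_DS + 9.13 = 0, giving V_DS = 0.566 V (the root below V_ov).
I_D = (9.13 − 0.566) / 2.24 = 3.82 mA.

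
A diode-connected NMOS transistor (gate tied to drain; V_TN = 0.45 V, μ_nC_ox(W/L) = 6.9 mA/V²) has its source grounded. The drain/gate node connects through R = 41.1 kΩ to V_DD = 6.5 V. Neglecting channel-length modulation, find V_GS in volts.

V_GS = 0.653 V

With gate tied to drain, V_GS = V_DS ≥ V_GS − V_TN, so the device is in saturation.
KCL at the drain: ½ k_n (V_GS − V_TN)² = (V_DD − V_GS)/R.
Let x = V_GS − 0.45. Then 142 x² + x − 6.05 = 0, giving x = 0.203 V (positive root), so V_GS = 0.653 V.
I_D = (V_DD − V_GS)/R = (6.5 − 0.653) / 41.1 = 0.142 mA.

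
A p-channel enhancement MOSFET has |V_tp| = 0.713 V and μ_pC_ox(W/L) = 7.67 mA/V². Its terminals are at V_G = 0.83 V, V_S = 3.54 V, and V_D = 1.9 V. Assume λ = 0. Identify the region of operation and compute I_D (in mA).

Triode; I_D = 14.8 mA

V_SG = V_S − V_G = 3.54 − 0.83 = 2.71 V; V_SD = V_S − V_D = 3.54 − 1.9 = 1.64 V.
V_ov = V_SG − |V_tp| = 2.71 − 0.713 = 2 V.
Since V_SD = 1.64 V < V_ov = 2 V, the device is in the triode region.
I_D = k_p [V_ov · V_SD − ½ V_SD²] = 7.67 × [2 × 1.64 − 0.5 × 1.64²] = 14.8 mA.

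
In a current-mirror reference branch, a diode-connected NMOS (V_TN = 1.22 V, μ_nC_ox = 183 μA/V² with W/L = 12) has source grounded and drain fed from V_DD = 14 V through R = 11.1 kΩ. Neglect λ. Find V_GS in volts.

V_GS = 2.20 V

With gate tied to drain, V_GS = V_DS ≥ V_GS − V_TN, so the device is in saturation.
k_n = μ_nC_ox · (W/L) = 2.196 mA/V².
KCL at the drain: ½ k_n (V_GS − V_TN)² = (V_DD − V_GS)/R.
Let x = V_GS − 1.22. Then 12.2 x² + x − 12.78 = 0, giving x = 0.984 V (positive root), so V_GS = 2.2 V.
I_D = (V_DD − V_GS)/R = (14 − 2.2) / 11.1 = 1.06 mA.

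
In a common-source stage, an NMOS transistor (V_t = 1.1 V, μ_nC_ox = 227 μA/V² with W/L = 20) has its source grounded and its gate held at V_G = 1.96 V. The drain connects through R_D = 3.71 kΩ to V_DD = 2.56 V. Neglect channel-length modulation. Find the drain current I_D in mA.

I_D = 0.641 mA

V_GS = V_G = 1.96 V, so V_ov = 1.96 − 1.1 = 0.86 V.
k_n = μ_nC_ox · (W/L) = 4.54 mA/V².
Assume saturation: I_D = ½ k_n V_ov² = 0.5 × 4.54 × 0.86² = 1.68 mA, giving V_DS = V_DD − I_D R_D = 2.56 − 1.68 × 3.71 = -3.67 V.
But -3.67 V < V_ov = 0.86 V, so the device is actually in triode.
In triode I_D = k_n[V_ov V_DS − ½ V_DS²] and I_D = (V_DD − V_DS)/R_D. Equating: 8.42 V_DS² − 15.49 V_DS + 2.56 = 0, giving V_DS = 0.184 V (the root below V_ov).
I_D = (2.56 − 0.184) / 3.71 = 0.641 mA.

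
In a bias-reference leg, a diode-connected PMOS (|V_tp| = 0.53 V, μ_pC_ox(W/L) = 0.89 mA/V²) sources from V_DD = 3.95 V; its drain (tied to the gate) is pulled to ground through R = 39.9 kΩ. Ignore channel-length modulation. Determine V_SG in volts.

With gate tied to drain, V_SG = V_SD ≥ V_SG − |V_tp|, so the device is in saturation.
KCL at the drain: ½ k_p (V_SG − |V_tp|)² = (V_DD − V_SG)/R.
Let x = V_SG − 0.53. Then 17.8 x² + x − 3.42 = 0, giving x = 0.412 V (positive root), so V_SG = 0.942 V.
I_D = (V_DD − V_SG)/R = (3.95 − 0.942) / 39.9 = 0.0754 mA.

V_SG = 0.942 V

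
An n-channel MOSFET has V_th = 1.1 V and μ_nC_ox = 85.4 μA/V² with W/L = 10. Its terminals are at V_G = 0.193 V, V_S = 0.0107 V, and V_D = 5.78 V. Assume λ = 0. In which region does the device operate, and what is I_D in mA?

V_GS = V_G − V_S = 0.193 − 0.0107 = 0.182 V; V_DS = V_D − V_S = 5.78 − 0.0107 = 5.77 V.
V_GS = 0.182 V < V_th = 1.1 V, so the transistor is in cutoff.

Cutoff; I_D = 0 mA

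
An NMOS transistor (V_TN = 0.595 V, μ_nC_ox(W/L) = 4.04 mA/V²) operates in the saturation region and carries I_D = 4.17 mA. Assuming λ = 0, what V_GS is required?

V_GS = 2.03 V

In saturation I_D = ½ k_n (V_GS − V_TN)², so V_GS − V_TN = √(2 I_D / k_n) = √(2 × 4.17 / 4.04) = 1.44 V.
V_GS = 0.595 + 1.44 = 2.03 V.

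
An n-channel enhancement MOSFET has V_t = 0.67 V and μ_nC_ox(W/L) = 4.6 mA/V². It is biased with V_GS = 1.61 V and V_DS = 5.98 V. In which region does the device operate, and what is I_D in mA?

Saturation; I_D = 2.03 mA

V_ov = V_GS − V_t = 1.61 − 0.67 = 0.94 V.
Since V_DS = 5.98 V ≥ V_ov = 0.94 V, the device is in saturation.
I_D = ½ k_n V_ov² = 0.5 × 4.6 × 0.94² = 2.03 mA.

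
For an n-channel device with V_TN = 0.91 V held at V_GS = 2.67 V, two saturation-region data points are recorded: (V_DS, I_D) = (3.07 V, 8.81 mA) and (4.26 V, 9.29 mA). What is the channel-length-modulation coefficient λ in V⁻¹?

With V_GS fixed, I_D ∝ (1 + λ V_DS) in saturation, so I_D2/I_D1 = (1 + λ V_DS2)/(1 + λ V_DS1).
9.29/8.81 = 1.054 = (1 + 4.26 λ)/(1 + 3.07 λ).
Solving: λ (I_D1 V_DS2 − I_D2 V_DS1) = I_D2 − I_D1, so λ = (9.29 − 8.81) / (8.81 × 4.26 − 9.29 × 3.07) = 0.48 / 9.01 = 0.0533 V⁻¹.

λ = 0.0533 V⁻¹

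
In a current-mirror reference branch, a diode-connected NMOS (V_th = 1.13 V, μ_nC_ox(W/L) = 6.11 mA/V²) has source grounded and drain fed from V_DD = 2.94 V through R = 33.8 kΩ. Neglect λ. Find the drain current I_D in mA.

I_D = 0.0498 mA

With gate tied to drain, V_GS = V_DS ≥ V_GS − V_th, so the device is in saturation.
KCL at the drain: ½ k_n (V_GS − V_th)² = (V_DD − V_GS)/R.
Let x = V_GS − 1.13. Then 103 x² + x − 1.81 = 0, giving x = 0.128 V (positive root), so V_GS = 1.26 V.
I_D = (V_DD − V_GS)/R = (2.94 − 1.26) / 33.8 = 0.0498 mA.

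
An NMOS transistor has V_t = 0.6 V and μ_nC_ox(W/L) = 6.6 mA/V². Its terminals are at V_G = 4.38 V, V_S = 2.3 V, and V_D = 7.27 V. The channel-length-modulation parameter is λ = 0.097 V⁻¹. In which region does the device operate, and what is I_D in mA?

Saturation; I_D = 10.7 mA

V_GS = V_G − V_S = 4.38 − 2.3 = 2.08 V; V_DS = V_D − V_S = 7.27 − 2.3 = 4.97 V.
V_ov = V_GS − V_t = 2.08 − 0.6 = 1.48 V.
Since V_DS = 4.97 V ≥ V_ov = 1.48 V, the device is in saturation.
I_D = ½ k_n V_ov² (1 + λ V_DS) = 0.5 × 6.6 × 1.48² × (1 + 0.097 × 4.97) = 10.7 mA.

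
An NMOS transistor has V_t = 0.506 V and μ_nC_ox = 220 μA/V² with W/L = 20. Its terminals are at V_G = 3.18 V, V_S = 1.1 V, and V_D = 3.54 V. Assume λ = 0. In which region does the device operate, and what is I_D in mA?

V_GS = V_G − V_S = 3.18 − 1.1 = 2.08 V; V_DS = V_D − V_S = 3.54 − 1.1 = 2.44 V.
k_n = μ_nC_ox · (W/L) = 4.4 mA/V².
V_ov = V_GS − V_t = 2.08 − 0.506 = 1.57 V.
Since V_DS = 2.44 V ≥ V_ov = 1.57 V, the device is in saturation.
I_D = ½ k_n V_ov² = 0.5 × 4.4 × 1.57² = 5.45 mA.

Saturation; I_D = 5.45 mA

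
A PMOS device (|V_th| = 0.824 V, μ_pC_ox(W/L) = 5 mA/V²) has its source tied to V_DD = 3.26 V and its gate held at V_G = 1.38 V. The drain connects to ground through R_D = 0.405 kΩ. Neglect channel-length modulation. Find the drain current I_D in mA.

V_SG = V_DD − V_G = 3.26 − 1.38 = 1.88 V, so V_ov = 1.88 − 0.824 = 1.06 V.
Assume saturation: I_D = ½ k_p V_ov² = 0.5 × 5 × 1.06² = 2.79 mA, giving V_SD = V_DD − I_D R_D = 3.26 − 2.79 × 0.405 = 2.13 V.
V_SD = 2.13 V ≥ V_ov = 1.06 V, confirming saturation.

I_D = 2.79 mA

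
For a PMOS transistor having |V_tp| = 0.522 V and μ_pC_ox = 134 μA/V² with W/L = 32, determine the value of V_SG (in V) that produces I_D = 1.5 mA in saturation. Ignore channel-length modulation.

k_p = μ_pC_ox · (W/L) = 4.288 mA/V².
In saturation I_D = ½ k_p (V_SG − |V_tp|)², so V_SG − |V_tp| = √(2 I_D / k_p) = √(2 × 1.5 / 4.288) = 0.836 V.
V_SG = 0.522 + 0.836 = 1.36 V.

V_SG = 1.36 V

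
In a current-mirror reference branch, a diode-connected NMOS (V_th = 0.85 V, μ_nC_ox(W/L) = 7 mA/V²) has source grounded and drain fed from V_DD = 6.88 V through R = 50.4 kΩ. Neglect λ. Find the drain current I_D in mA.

With gate tied to drain, V_GS = V_DS ≥ V_GS − V_th, so the device is in saturation.
KCL at the drain: ½ k_n (V_GS − V_th)² = (V_DD − V_GS)/R.
Let x = V_GS − 0.85. Then 176 x² + x − 6.03 = 0, giving x = 0.182 V (positive root), so V_GS = 1.03 V.
I_D = (V_DD − V_GS)/R = (6.88 − 1.03) / 50.4 = 0.116 mA.

I_D = 0.116 mA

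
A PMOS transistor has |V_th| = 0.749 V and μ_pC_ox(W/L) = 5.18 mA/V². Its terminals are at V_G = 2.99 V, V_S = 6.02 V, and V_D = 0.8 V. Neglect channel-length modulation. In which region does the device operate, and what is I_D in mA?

V_SG = V_S − V_G = 6.02 − 2.99 = 3.03 V; V_SD = V_S − V_D = 6.02 − 0.8 = 5.22 V.
V_ov = V_SG − |V_th| = 3.03 − 0.749 = 2.28 V.
Since V_SD = 5.22 V ≥ V_ov = 2.28 V, the device is in saturation.
I_D = ½ k_p V_ov² = 0.5 × 5.18 × 2.28² = 13.5 mA.

Saturation; I_D = 13.5 mA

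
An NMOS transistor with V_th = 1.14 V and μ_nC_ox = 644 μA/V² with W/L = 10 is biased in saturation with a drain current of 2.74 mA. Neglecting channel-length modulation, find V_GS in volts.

k_n = μ_nC_ox · (W/L) = 6.44 mA/V².
In saturation I_D = ½ k_n (V_GS − V_th)², so V_GS − V_th = √(2 I_D / k_n) = √(2 × 2.74 / 6.44) = 0.922 V.
V_GS = 1.14 + 0.922 = 2.06 V.

V_GS = 2.06 V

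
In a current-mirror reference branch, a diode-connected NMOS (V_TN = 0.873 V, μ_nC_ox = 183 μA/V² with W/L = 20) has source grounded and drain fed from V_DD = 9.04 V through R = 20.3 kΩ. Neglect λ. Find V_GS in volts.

With gate tied to drain, V_GS = V_DS ≥ V_GS − V_TN, so the device is in saturation.
k_n = μ_nC_ox · (W/L) = 3.66 mA/V².
KCL at the drain: ½ k_n (V_GS − V_TN)² = (V_DD − V_GS)/R.
Let x = V_GS − 0.873. Then 37.1 x² + x − 8.167 = 0, giving x = 0.456 V (positive root), so V_GS = 1.33 V.
I_D = (V_DD − V_GS)/R = (9.04 − 1.33) / 20.3 = 0.38 mA.

V_GS = 1.33 V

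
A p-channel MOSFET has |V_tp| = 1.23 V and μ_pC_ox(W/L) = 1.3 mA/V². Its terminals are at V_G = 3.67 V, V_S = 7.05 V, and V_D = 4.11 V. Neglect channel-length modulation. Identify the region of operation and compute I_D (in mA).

Saturation; I_D = 3.00 mA

V_SG = V_S − V_G = 7.05 − 3.67 = 3.38 V; V_SD = V_S − V_D = 7.05 − 4.11 = 2.94 V.
V_ov = V_SG − |V_tp| = 3.38 − 1.23 = 2.15 V.
Since V_SD = 2.94 V ≥ V_ov = 2.15 V, the device is in saturation.
I_D = ½ k_p V_ov² = 0.5 × 1.3 × 2.15² = 3 mA.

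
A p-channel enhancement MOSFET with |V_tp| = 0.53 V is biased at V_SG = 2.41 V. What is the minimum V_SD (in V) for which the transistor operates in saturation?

The boundary between triode and saturation is V_SD = V_SG − |V_tp| = V_ov.
V_ov = 2.41 − 0.53 = 1.88 V.

V_SD,sat = 1.88 V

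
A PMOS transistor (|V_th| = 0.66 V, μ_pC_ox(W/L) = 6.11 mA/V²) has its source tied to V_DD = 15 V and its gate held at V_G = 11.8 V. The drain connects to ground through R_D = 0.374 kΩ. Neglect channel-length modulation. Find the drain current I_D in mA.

I_D = 19.7 mA

V_SG = V_DD − V_G = 15 − 11.8 = 3.2 V, so V_ov = 3.2 − 0.66 = 2.54 V.
Assume saturation: I_D = ½ k_p V_ov² = 0.5 × 6.11 × 2.54² = 19.7 mA, giving V_SD = V_DD − I_D R_D = 15 − 19.7 × 0.374 = 7.63 V.
V_SD = 7.63 V ≥ V_ov = 2.54 V, confirming saturation.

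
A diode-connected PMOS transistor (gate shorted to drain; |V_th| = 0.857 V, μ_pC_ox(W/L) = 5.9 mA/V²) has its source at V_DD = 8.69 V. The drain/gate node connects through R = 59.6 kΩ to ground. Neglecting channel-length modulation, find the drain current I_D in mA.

I_D = 0.128 mA

With gate tied to drain, V_SG = V_SD ≥ V_SG − |V_th|, so the device is in saturation.
KCL at the drain: ½ k_p (V_SG − |V_th|)² = (V_DD − V_SG)/R.
Let x = V_SG − 0.857. Then 176 x² + x − 7.833 = 0, giving x = 0.208 V (positive root), so V_SG = 1.07 V.
I_D = (V_DD − V_SG)/R = (8.69 − 1.07) / 59.6 = 0.128 mA.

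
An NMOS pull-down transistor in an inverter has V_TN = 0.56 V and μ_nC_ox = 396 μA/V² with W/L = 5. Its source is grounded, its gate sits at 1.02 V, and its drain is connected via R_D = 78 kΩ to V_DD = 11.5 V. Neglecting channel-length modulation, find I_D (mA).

I_D = 0.145 mA

V_GS = V_G = 1.02 V, so V_ov = 1.02 − 0.56 = 0.46 V.
k_n = μ_nC_ox · (W/L) = 1.98 mA/V².
Assume saturation: I_D = ½ k_n V_ov² = 0.5 × 1.98 × 0.46² = 0.209 mA, giving V_DS = V_DD − I_D R_D = 11.5 − 0.209 × 78 = -4.84 V.
But -4.84 V < V_ov = 0.46 V, so the device is actually in triode.
In triode I_D = k_n[V_ov V_DS − ½ V_DS²] and I_D = (V_DD − V_DS)/R_D. Equating: 77.2 V_DS² − 72.04 V_DS + 11.5 = 0, giving V_DS = 0.204 V (the root below V_ov).
I_D = (11.5 − 0.204) / 78 = 0.145 mA.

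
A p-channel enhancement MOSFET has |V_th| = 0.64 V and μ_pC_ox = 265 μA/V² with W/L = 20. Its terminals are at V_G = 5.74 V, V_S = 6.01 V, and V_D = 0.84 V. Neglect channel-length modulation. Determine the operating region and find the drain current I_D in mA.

Cutoff; I_D = 0 mA

V_SG = V_S − V_G = 6.01 − 5.74 = 0.27 V; V_SD = V_S − V_D = 6.01 − 0.84 = 5.17 V.
V_SG = 0.27 V < |V_th| = 0.64 V, so the transistor is in cutoff.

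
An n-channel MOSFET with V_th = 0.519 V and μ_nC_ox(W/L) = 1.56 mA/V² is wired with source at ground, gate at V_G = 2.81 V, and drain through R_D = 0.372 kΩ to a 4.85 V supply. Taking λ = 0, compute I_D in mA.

V_GS = V_G = 2.81 V, so V_ov = 2.81 − 0.519 = 2.29 V.
Assume saturation: I_D = ½ k_n V_ov² = 0.5 × 1.56 × 2.29² = 4.09 mA, giving V_DS = V_DD − I_D R_D = 4.85 − 4.09 × 0.372 = 3.33 V.
V_DS = 3.33 V ≥ V_ov = 2.29 V, confirming saturation.

I_D = 4.09 mA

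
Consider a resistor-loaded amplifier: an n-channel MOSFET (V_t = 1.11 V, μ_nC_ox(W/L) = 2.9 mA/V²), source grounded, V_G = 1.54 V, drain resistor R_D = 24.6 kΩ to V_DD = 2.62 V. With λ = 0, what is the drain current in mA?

I_D = 0.103 mA

V_GS = V_G = 1.54 V, so V_ov = 1.54 − 1.11 = 0.43 V.
Assume saturation: I_D = ½ k_n V_ov² = 0.5 × 2.9 × 0.43² = 0.268 mA, giving V_DS = V_DD − I_D R_D = 2.62 − 0.268 × 24.6 = -3.98 V.
But -3.98 V < V_ov = 0.43 V, so the device is actually in triode.
In triode I_D = k_n[V_ov V_DS − ½ V_DS²] and I_D = (V_DD − V_DS)/R_D. Equating: 35.7 V_DS² − 31.68 V_DS + 2.62 = 0, giving V_DS = 0.0923 V (the root below V_ov).
I_D = (2.62 − 0.0923) / 24.6 = 0.103 mA.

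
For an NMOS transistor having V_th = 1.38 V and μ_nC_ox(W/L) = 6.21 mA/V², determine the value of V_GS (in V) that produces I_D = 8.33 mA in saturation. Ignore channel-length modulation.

V_GS = 3.02 V

In saturation I_D = ½ k_n (V_GS − V_th)², so V_GS − V_th = √(2 I_D / k_n) = √(2 × 8.33 / 6.21) = 1.64 V.
V_GS = 1.38 + 1.64 = 3.02 V.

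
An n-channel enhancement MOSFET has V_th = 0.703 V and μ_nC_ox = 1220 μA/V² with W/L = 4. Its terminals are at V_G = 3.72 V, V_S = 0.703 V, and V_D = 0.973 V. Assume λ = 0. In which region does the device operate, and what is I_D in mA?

Triode; I_D = 2.87 mA

V_GS = V_G − V_S = 3.72 − 0.703 = 3.02 V; V_DS = V_D − V_S = 0.973 − 0.703 = 0.27 V.
k_n = μ_nC_ox · (W/L) = 4.88 mA/V².
V_ov = V_GS − V_th = 3.02 − 0.703 = 2.31 V.
Since V_DS = 0.27 V < V_ov = 2.31 V, the device is in the triode region.
I_D = k_n [V_ov · V_DS − ½ V_DS²] = 4.88 × [2.31 × 0.27 − 0.5 × 0.27²] = 2.87 mA.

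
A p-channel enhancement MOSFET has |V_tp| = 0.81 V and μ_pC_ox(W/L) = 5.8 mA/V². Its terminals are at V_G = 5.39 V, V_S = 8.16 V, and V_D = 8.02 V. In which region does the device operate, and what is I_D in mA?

Triode; I_D = 1.53 mA

V_SG = V_S − V_G = 8.16 − 5.39 = 2.77 V; V_SD = V_S − V_D = 8.16 − 8.02 = 0.14 V.
V_ov = V_SG − |V_tp| = 2.77 − 0.81 = 1.96 V.
Since V_SD = 0.14 V < V_ov = 1.96 V, the device is in the triode region.
I_D = k_p [V_ov · V_SD − ½ V_SD²] = 5.8 × [1.96 × 0.14 − 0.5 × 0.14²] = 1.53 mA.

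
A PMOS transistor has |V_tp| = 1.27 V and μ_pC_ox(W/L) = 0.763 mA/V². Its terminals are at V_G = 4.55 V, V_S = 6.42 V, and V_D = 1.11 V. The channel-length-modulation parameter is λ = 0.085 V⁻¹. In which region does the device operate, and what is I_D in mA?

Saturation; I_D = 0.199 mA

V_SG = V_S − V_G = 6.42 − 4.55 = 1.87 V; V_SD = V_S − V_D = 6.42 − 1.11 = 5.31 V.
V_ov = V_SG − |V_tp| = 1.87 − 1.27 = 0.6 V.
Since V_SD = 5.31 V ≥ V_ov = 0.6 V, the device is in saturation.
I_D = ½ k_p V_ov² (1 + λ V_SD) = 0.5 × 0.763 × 0.6² × (1 + 0.085 × 5.31) = 0.199 mA.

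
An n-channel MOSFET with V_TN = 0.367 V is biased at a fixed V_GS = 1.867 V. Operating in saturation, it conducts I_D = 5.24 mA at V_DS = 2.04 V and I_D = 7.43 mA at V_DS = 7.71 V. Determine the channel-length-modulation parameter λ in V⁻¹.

λ = 0.0868 V⁻¹

With V_GS fixed, I_D ∝ (1 + λ V_DS) in saturation, so I_D2/I_D1 = (1 + λ V_DS2)/(1 + λ V_DS1).
7.43/5.24 = 1.418 = (1 + 7.71 λ)/(1 + 2.04 λ).
Solving: λ (I_D1 V_DS2 − I_D2 V_DS1) = I_D2 − I_D1, so λ = (7.43 − 5.24) / (5.24 × 7.71 − 7.43 × 2.04) = 2.19 / 25.2 = 0.0868 V⁻¹.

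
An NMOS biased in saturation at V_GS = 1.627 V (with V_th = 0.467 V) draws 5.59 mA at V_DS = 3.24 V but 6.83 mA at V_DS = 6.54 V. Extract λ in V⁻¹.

λ = 0.0859 V⁻¹

With V_GS fixed, I_D ∝ (1 + λ V_DS) in saturation, so I_D2/I_D1 = (1 + λ V_DS2)/(1 + λ V_DS1).
6.83/5.59 = 1.222 = (1 + 6.54 λ)/(1 + 3.24 λ).
Solving: λ (I_D1 V_DS2 − I_D2 V_DS1) = I_D2 − I_D1, so λ = (6.83 − 5.59) / (5.59 × 6.54 − 6.83 × 3.24) = 1.24 / 14.4 = 0.0859 V⁻¹.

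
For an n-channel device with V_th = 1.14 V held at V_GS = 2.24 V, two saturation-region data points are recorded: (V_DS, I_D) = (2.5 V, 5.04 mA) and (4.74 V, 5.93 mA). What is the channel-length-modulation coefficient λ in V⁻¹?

λ = 0.0982 V⁻¹

With V_GS fixed, I_D ∝ (1 + λ V_DS) in saturation, so I_D2/I_D1 = (1 + λ V_DS2)/(1 + λ V_DS1).
5.93/5.04 = 1.177 = (1 + 4.74 λ)/(1 + 2.5 λ).
Solving: λ (I_D1 V_DS2 − I_D2 V_DS1) = I_D2 − I_D1, so λ = (5.93 − 5.04) / (5.04 × 4.74 − 5.93 × 2.5) = 0.89 / 9.06 = 0.0982 V⁻¹.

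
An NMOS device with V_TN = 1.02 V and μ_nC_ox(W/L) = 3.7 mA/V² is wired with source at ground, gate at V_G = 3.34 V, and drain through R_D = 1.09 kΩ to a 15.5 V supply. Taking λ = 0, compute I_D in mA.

I_D = 9.96 mA

V_GS = V_G = 3.34 V, so V_ov = 3.34 − 1.02 = 2.32 V.
Assume saturation: I_D = ½ k_n V_ov² = 0.5 × 3.7 × 2.32² = 9.96 mA, giving V_DS = V_DD − I_D R_D = 15.5 − 9.96 × 1.09 = 4.65 V.
V_DS = 4.65 V ≥ V_ov = 2.32 V, confirming saturation.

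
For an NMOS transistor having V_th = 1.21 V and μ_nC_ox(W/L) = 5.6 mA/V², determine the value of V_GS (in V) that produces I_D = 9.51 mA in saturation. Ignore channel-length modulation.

In saturation I_D = ½ k_n (V_GS − V_th)², so V_GS − V_th = √(2 I_D / k_n) = √(2 × 9.51 / 5.6) = 1.84 V.
V_GS = 1.21 + 1.84 = 3.05 V.

V_GS = 3.05 V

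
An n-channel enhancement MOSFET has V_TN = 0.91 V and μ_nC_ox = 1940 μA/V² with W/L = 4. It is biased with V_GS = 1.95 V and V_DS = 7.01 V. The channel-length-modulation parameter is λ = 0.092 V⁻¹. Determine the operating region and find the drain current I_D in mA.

k_n = μ_nC_ox · (W/L) = 7.76 mA/V².
V_ov = V_GS − V_TN = 1.95 − 0.91 = 1.04 V.
Since V_DS = 7.01 V ≥ V_ov = 1.04 V, the device is in saturation.
I_D = ½ k_n V_ov² (1 + λ V_DS) = 0.5 × 7.76 × 1.04² × (1 + 0.092 × 7.01) = 6.9 mA.

Saturation; I_D = 6.90 mA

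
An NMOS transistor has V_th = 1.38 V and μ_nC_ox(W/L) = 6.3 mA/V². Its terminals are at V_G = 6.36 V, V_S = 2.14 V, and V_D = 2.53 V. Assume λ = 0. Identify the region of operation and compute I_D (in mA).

Triode; I_D = 6.50 mA

V_GS = V_G − V_S = 6.36 − 2.14 = 4.22 V; V_DS = V_D − V_S = 2.53 − 2.14 = 0.39 V.
V_ov = V_GS − V_th = 4.22 − 1.38 = 2.84 V.
Since V_DS = 0.39 V < V_ov = 2.84 V, the device is in the triode region.
I_D = k_n [V_ov · V_DS − ½ V_DS²] = 6.3 × [2.84 × 0.39 − 0.5 × 0.39²] = 6.5 mA.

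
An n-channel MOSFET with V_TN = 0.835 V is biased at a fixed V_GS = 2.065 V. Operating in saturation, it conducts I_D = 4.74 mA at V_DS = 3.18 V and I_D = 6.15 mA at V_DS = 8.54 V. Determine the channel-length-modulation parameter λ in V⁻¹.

With V_GS fixed, I_D ∝ (1 + λ V_DS) in saturation, so I_D2/I_D1 = (1 + λ V_DS2)/(1 + λ V_DS1).
6.15/4.74 = 1.297 = (1 + 8.54 λ)/(1 + 3.18 λ).
Solving: λ (I_D1 V_DS2 − I_D2 V_DS1) = I_D2 − I_D1, so λ = (6.15 − 4.74) / (4.74 × 8.54 − 6.15 × 3.18) = 1.41 / 20.9 = 0.0674 V⁻¹.

λ = 0.0674 V⁻¹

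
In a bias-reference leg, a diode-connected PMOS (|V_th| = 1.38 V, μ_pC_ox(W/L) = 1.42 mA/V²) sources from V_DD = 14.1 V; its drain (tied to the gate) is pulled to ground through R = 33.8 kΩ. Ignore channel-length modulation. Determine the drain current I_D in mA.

I_D = 0.355 mA

With gate tied to drain, V_SG = V_SD ≥ V_SG − |V_th|, so the device is in saturation.
KCL at the drain: ½ k_p (V_SG − |V_th|)² = (V_DD − V_SG)/R.
Let x = V_SG − 1.38. Then 24 x² + x − 12.72 = 0, giving x = 0.708 V (positive root), so V_SG = 2.09 V.
I_D = (V_DD − V_SG)/R = (14.1 − 2.09) / 33.8 = 0.355 mA.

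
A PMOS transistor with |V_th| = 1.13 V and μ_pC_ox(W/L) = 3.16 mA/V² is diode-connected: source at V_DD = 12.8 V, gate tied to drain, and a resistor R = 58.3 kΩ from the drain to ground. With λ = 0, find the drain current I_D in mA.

With gate tied to drain, V_SG = V_SD ≥ V_SG − |V_th|, so the device is in saturation.
KCL at the drain: ½ k_p (V_SG − |V_th|)² = (V_DD − V_SG)/R.
Let x = V_SG − 1.13. Then 92.1 x² + x − 11.67 = 0, giving x = 0.351 V (positive root), so V_SG = 1.48 V.
I_D = (V_DD − V_SG)/R = (12.8 − 1.48) / 58.3 = 0.194 mA.

I_D = 0.194 mA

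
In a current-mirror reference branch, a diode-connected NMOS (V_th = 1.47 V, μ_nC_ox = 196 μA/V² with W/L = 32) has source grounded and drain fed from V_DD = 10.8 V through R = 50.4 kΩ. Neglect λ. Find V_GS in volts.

V_GS = 1.71 V

With gate tied to drain, V_GS = V_DS ≥ V_GS − V_th, so the device is in saturation.
k_n = μ_nC_ox · (W/L) = 6.272 mA/V².
KCL at the drain: ½ k_n (V_GS − V_th)² = (V_DD − V_GS)/R.
Let x = V_GS − 1.47. Then 158 x² + x − 9.33 = 0, giving x = 0.24 V (positive root), so V_GS = 1.71 V.
I_D = (V_DD − V_GS)/R = (10.8 − 1.71) / 50.4 = 0.18 mA.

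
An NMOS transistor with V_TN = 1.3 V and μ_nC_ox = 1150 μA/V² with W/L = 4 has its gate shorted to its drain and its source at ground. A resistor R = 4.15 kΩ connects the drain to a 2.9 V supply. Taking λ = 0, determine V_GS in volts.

V_GS = 1.66 V

With gate tied to drain, V_GS = V_DS ≥ V_GS − V_TN, so the device is in saturation.
k_n = μ_nC_ox · (W/L) = 4.6 mA/V².
KCL at the drain: ½ k_n (V_GS − V_TN)² = (V_DD − V_GS)/R.
Let x = V_GS − 1.3. Then 9.54 x² + x − 1.6 = 0, giving x = 0.36 V (positive root), so V_GS = 1.66 V.
I_D = (V_DD − V_GS)/R = (2.9 − 1.66) / 4.15 = 0.299 mA.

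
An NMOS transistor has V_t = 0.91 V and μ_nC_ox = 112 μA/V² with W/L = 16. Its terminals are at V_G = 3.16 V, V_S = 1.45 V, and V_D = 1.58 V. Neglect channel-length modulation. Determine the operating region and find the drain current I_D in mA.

Triode; I_D = 0.171 mA

V_GS = V_G − V_S = 3.16 − 1.45 = 1.71 V; V_DS = V_D − V_S = 1.58 − 1.45 = 0.13 V.
k_n = μ_nC_ox · (W/L) = 1.792 mA/V².
V_ov = V_GS − V_t = 1.71 − 0.91 = 0.8 V.
Since V_DS = 0.13 V < V_ov = 0.8 V, the device is in the triode region.
I_D = k_n [V_ov · V_DS − ½ V_DS²] = 1.792 × [0.8 × 0.13 − 0.5 × 0.13²] = 0.171 mA.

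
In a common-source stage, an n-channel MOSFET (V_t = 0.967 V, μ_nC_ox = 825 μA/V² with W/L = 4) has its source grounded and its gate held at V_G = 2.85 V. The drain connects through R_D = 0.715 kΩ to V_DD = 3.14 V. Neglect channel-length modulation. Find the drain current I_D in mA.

V_GS = V_G = 2.85 V, so V_ov = 2.85 − 0.967 = 1.88 V.
k_n = μ_nC_ox · (W/L) = 3.3 mA/V².
Assume saturation: I_D = ½ k_n V_ov² = 0.5 × 3.3 × 1.88² = 5.85 mA, giving V_DS = V_DD − I_D R_D = 3.14 − 5.85 × 0.715 = -1.04 V.
But -1.04 V < V_ov = 1.88 V, so the device is actually in triode.
In triode I_D = k_n[V_ov V_DS − ½ V_DS²] and I_D = (V_DD − V_DS)/R_D. Equating: 1.18 V_DS² − 5.443 V_DS + 3.14 = 0, giving V_DS = 0.676 V (the root below V_ov).
I_D = (3.14 − 0.676) / 0.715 = 3.45 mA.

I_D = 3.45 mA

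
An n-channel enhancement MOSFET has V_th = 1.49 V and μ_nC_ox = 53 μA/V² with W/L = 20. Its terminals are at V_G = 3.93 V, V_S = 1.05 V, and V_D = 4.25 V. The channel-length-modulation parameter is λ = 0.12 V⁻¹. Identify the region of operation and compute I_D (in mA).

Saturation; I_D = 1.42 mA

V_GS = V_G − V_S = 3.93 − 1.05 = 2.88 V; V_DS = V_D − V_S = 4.25 − 1.05 = 3.2 V.
k_n = μ_nC_ox · (W/L) = 1.06 mA/V².
V_ov = V_GS − V_th = 2.88 − 1.49 = 1.39 V.
Since V_DS = 3.2 V ≥ V_ov = 1.39 V, the device is in saturation.
I_D = ½ k_n V_ov² (1 + λ V_DS) = 0.5 × 1.06 × 1.39² × (1 + 0.12 × 3.2) = 1.42 mA.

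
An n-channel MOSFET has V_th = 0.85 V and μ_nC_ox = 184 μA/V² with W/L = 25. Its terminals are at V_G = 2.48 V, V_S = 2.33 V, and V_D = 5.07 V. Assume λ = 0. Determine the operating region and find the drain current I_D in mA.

Cutoff; I_D = 0 mA

V_GS = V_G − V_S = 2.48 − 2.33 = 0.15 V; V_DS = V_D − V_S = 5.07 − 2.33 = 2.74 V.
V_GS = 0.15 V < V_th = 0.85 V, so the transistor is in cutoff.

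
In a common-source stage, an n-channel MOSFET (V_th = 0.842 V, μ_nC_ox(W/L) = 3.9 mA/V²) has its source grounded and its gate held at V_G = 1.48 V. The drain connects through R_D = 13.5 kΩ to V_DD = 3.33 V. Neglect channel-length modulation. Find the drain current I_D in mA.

V_GS = V_G = 1.48 V, so V_ov = 1.48 − 0.842 = 0.638 V.
Assume saturation: I_D = ½ k_n V_ov² = 0.5 × 3.9 × 0.638² = 0.794 mA, giving V_DS = V_DD − I_D R_D = 3.33 − 0.794 × 13.5 = -7.39 V.
But -7.39 V < V_ov = 0.638 V, so the device is actually in triode.
In triode I_D = k_n[V_ov V_DS − ½ V_DS²] and I_D = (V_DD − V_DS)/R_D. Equating: 26.3 V_DS² − 34.59 V_DS + 3.33 = 0, giving V_DS = 0.105 V (the root below V_ov).
I_D = (3.33 − 0.105) / 13.5 = 0.239 mA.

I_D = 0.239 mA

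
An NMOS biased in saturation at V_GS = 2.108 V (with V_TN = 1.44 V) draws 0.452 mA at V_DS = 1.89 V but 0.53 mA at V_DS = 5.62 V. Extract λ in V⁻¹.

λ = 0.0507 V⁻¹

With V_GS fixed, I_D ∝ (1 + λ V_DS) in saturation, so I_D2/I_D1 = (1 + λ V_DS2)/(1 + λ V_DS1).
0.53/0.452 = 1.173 = (1 + 5.62 λ)/(1 + 1.89 λ).
Solving: λ (I_D1 V_DS2 − I_D2 V_DS1) = I_D2 − I_D1, so λ = (0.53 − 0.452) / (0.452 × 5.62 − 0.53 × 1.89) = 0.078 / 1.54 = 0.0507 V⁻¹.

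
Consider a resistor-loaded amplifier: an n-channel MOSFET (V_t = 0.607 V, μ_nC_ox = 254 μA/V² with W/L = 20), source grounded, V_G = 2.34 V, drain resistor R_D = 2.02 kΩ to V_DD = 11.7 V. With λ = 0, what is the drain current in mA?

I_D = 5.40 mA

V_GS = V_G = 2.34 V, so V_ov = 2.34 − 0.607 = 1.73 V.
k_n = μ_nC_ox · (W/L) = 5.08 mA/V².
Assume saturation: I_D = ½ k_n V_ov² = 0.5 × 5.08 × 1.73² = 7.63 mA, giving V_DS = V_DD − I_D R_D = 11.7 − 7.63 × 2.02 = -3.71 V.
But -3.71 V < V_ov = 1.73 V, so the device is actually in triode.
In triode I_D = k_n[V_ov V_DS − ½ V_DS²] and I_D = (V_DD − V_DS)/R_D. Equating: 5.13 V_DS² − 18.78 V_DS + 11.7 = 0, giving V_DS = 0.796 V (the root below V_ov).
I_D = (11.7 − 0.796) / 2.02 = 5.4 mA.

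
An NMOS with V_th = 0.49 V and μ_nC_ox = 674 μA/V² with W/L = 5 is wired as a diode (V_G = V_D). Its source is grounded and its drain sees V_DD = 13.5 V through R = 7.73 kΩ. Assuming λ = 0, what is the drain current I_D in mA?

With gate tied to drain, V_GS = V_DS ≥ V_GS − V_th, so the device is in saturation.
k_n = μ_nC_ox · (W/L) = 3.37 mA/V².
KCL at the drain: ½ k_n (V_GS − V_th)² = (V_DD − V_GS)/R.
Let x = V_GS − 0.49. Then 13 x² + x − 13.01 = 0, giving x = 0.962 V (positive root), so V_GS = 1.45 V.
I_D = (V_DD − V_GS)/R = (13.5 − 1.45) / 7.73 = 1.56 mA.

I_D = 1.56 mA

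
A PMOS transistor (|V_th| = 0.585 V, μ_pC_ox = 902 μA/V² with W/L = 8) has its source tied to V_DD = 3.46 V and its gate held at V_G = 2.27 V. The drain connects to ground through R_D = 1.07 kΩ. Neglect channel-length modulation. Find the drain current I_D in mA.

V_SG = V_DD − V_G = 3.46 − 2.27 = 1.19 V, so V_ov = 1.19 − 0.585 = 0.605 V.
k_p = μ_pC_ox · (W/L) = 7.216 mA/V².
Assume saturation: I_D = ½ k_p V_ov² = 0.5 × 7.216 × 0.605² = 1.32 mA, giving V_SD = V_DD − I_D R_D = 3.46 − 1.32 × 1.07 = 2.05 V.
V_SD = 2.05 V ≥ V_ov = 0.605 V, confirming saturation.

I_D = 1.32 mA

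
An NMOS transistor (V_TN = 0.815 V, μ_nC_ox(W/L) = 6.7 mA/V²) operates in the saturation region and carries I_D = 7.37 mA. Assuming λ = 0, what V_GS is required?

In saturation I_D = ½ k_n (V_GS − V_TN)², so V_GS − V_TN = √(2 I_D / k_n) = √(2 × 7.37 / 6.7) = 1.48 V.
V_GS = 0.815 + 1.48 = 2.3 V.

V_GS = 2.30 V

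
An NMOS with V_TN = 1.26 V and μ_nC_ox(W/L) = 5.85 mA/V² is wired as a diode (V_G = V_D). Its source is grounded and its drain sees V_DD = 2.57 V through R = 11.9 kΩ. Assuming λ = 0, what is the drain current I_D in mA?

With gate tied to drain, V_GS = V_DS ≥ V_GS − V_TN, so the device is in saturation.
KCL at the drain: ½ k_n (V_GS − V_TN)² = (V_DD − V_GS)/R.
Let x = V_GS − 1.26. Then 34.8 x² + x − 1.31 = 0, giving x = 0.18 V (positive root), so V_GS = 1.44 V.
I_D = (V_DD − V_GS)/R = (2.57 − 1.44) / 11.9 = 0.0949 mA.

I_D = 0.0949 mA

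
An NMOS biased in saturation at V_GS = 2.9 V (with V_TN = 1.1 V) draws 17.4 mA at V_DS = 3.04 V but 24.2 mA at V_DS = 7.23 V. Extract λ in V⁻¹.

λ = 0.130 V⁻¹

With V_GS fixed, I_D ∝ (1 + λ V_DS) in saturation, so I_D2/I_D1 = (1 + λ V_DS2)/(1 + λ V_DS1).
24.2/17.4 = 1.391 = (1 + 7.23 λ)/(1 + 3.04 λ).
Solving: λ (I_D1 V_DS2 − I_D2 V_DS1) = I_D2 − I_D1, so λ = (24.2 − 17.4) / (17.4 × 7.23 − 24.2 × 3.04) = 6.8 / 52.2 = 0.13 V⁻¹.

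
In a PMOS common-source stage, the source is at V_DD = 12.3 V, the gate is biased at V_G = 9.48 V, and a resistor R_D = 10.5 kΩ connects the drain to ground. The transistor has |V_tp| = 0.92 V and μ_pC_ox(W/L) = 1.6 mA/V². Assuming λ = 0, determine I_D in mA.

V_SG = V_DD − V_G = 12.3 − 9.48 = 2.82 V, so V_ov = 2.82 − 0.92 = 1.9 V.
Assume saturation: I_D = ½ k_p V_ov² = 0.5 × 1.6 × 1.9² = 2.89 mA, giving V_SD = V_DD − I_D R_D = 12.3 − 2.89 × 10.5 = -18 V.
But -18 V < V_ov = 1.9 V, so the device is actually in triode.
In triode I_D = k_p[V_ov V_SD − ½ V_SD²] and I_D = (V_DD − V_SD)/R_D. Equating: 8.4 V_SD² − 32.92 V_SD + 12.3 = 0, giving V_SD = 0.418 V (the root below V_ov).
I_D = (12.3 − 0.418) / 10.5 = 1.13 mA.

I_D = 1.13 mA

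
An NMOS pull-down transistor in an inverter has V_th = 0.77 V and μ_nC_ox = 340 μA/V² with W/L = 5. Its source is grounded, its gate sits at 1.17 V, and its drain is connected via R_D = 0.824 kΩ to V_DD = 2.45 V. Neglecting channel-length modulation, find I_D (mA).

I_D = 0.136 mA

V_GS = V_G = 1.17 V, so V_ov = 1.17 − 0.77 = 0.4 V.
k_n = μ_nC_ox · (W/L) = 1.7 mA/V².
Assume saturation: I_D = ½ k_n V_ov² = 0.5 × 1.7 × 0.4² = 0.136 mA, giving V_DS = V_DD − I_D R_D = 2.45 − 0.136 × 0.824 = 2.34 V.
V_DS = 2.34 V ≥ V_ov = 0.4 V, confirming saturation.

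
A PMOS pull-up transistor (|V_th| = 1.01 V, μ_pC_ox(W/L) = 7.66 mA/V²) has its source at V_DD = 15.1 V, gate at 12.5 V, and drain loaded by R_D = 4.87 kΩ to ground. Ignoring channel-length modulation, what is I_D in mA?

I_D = 3.04 mA

V_SG = V_DD − V_G = 15.1 − 12.5 = 2.6 V, so V_ov = 2.6 − 1.01 = 1.59 V.
Assume saturation: I_D = ½ k_p V_ov² = 0.5 × 7.66 × 1.59² = 9.68 mA, giving V_SD = V_DD − I_D R_D = 15.1 − 9.68 × 4.87 = -32.1 V.
But -32.1 V < V_ov = 1.59 V, so the device is actually in triode.
In triode I_D = k_p[V_ov V_SD − ½ V_SD²] and I_D = (V_DD − V_SD)/R_D. Equating: 18.7 V_SD² − 60.31 V_SD + 15.1 = 0, giving V_SD = 0.273 V (the root below V_ov).
I_D = (15.1 − 0.273) / 4.87 = 3.04 mA.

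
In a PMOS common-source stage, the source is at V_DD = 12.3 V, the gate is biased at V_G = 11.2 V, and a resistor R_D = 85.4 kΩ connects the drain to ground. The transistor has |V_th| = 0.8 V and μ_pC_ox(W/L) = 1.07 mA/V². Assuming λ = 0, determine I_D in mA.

I_D = 0.0482 mA

V_SG = V_DD − V_G = 12.3 − 11.2 = 1.1 V, so V_ov = 1.1 − 0.8 = 0.3 V.
Assume saturation: I_D = ½ k_p V_ov² = 0.5 × 1.07 × 0.3² = 0.0482 mA, giving V_SD = V_DD − I_D R_D = 12.3 − 0.0482 × 85.4 = 8.19 V.
V_SD = 8.19 V ≥ V_ov = 0.3 V, confirming saturation.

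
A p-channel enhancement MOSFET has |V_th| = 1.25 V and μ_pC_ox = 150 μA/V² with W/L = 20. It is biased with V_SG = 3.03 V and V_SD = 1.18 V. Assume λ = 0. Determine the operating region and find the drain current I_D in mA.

Triode; I_D = 4.21 mA

k_p = μ_pC_ox · (W/L) = 3 mA/V².
V_ov = V_SG − |V_th| = 3.03 − 1.25 = 1.78 V.
Since V_SD = 1.18 V < V_ov = 1.78 V, the device is in the triode region.
I_D = k_p [V_ov · V_SD − ½ V_SD²] = 3 × [1.78 × 1.18 − 0.5 × 1.18²] = 4.21 mA.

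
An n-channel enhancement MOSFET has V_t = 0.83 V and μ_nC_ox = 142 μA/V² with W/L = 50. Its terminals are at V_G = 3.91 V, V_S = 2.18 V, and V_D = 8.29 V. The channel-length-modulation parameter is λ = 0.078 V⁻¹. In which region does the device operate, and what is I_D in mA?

Saturation; I_D = 4.25 mA

V_GS = V_G − V_S = 3.91 − 2.18 = 1.73 V; V_DS = V_D − V_S = 8.29 − 2.18 = 6.11 V.
k_n = μ_nC_ox · (W/L) = 7.1 mA/V².
V_ov = V_GS − V_t = 1.73 − 0.83 = 0.9 V.
Since V_DS = 6.11 V ≥ V_ov = 0.9 V, the device is in saturation.
I_D = ½ k_n V_ov² (1 + λ V_DS) = 0.5 × 7.1 × 0.9² × (1 + 0.078 × 6.11) = 4.25 mA.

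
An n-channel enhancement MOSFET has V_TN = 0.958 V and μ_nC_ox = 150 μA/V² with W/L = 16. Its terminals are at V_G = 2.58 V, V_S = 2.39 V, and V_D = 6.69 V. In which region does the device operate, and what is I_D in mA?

Cutoff; I_D = 0 mA

V_GS = V_G − V_S = 2.58 − 2.39 = 0.19 V; V_DS = V_D − V_S = 6.69 − 2.39 = 4.3 V.
V_GS = 0.19 V < V_TN = 0.958 V, so the transistor is in cutoff.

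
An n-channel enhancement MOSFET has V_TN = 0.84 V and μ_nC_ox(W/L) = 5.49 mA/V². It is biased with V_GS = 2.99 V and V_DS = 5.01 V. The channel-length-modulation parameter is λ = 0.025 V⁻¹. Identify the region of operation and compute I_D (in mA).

Saturation; I_D = 14.3 mA

V_ov = V_GS − V_TN = 2.99 − 0.84 = 2.15 V.
Since V_DS = 5.01 V ≥ V_ov = 2.15 V, the device is in saturation.
I_D = ½ k_n V_ov² (1 + λ V_DS) = 0.5 × 5.49 × 2.15² × (1 + 0.025 × 5.01) = 14.3 mA.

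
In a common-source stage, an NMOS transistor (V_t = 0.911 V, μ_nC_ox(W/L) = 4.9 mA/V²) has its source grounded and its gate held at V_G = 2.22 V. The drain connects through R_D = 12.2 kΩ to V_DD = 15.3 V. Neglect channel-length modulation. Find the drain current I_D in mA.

I_D = 1.24 mA

V_GS = V_G = 2.22 V, so V_ov = 2.22 − 0.911 = 1.31 V.
Assume saturation: I_D = ½ k_n V_ov² = 0.5 × 4.9 × 1.31² = 4.2 mA, giving V_DS = V_DD − I_D R_D = 15.3 − 4.2 × 12.2 = -35.9 V.
But -35.9 V < V_ov = 1.31 V, so the device is actually in triode.
In triode I_D = k_n[V_ov V_DS − ½ V_DS²] and I_D = (V_DD − V_DS)/R_D. Equating: 29.9 V_DS² − 79.25 V_DS + 15.3 = 0, giving V_DS = 0.21 V (the root below V_ov).
I_D = (15.3 − 0.21) / 12.2 = 1.24 mA.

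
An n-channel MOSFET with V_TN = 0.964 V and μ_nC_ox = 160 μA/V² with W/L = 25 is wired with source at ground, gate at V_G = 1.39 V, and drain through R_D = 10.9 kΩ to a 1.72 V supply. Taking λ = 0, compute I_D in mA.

I_D = 0.149 mA

V_GS = V_G = 1.39 V, so V_ov = 1.39 − 0.964 = 0.426 V.
k_n = μ_nC_ox · (W/L) = 4 mA/V².
Assume saturation: I_D = ½ k_n V_ov² = 0.5 × 4 × 0.426² = 0.363 mA, giving V_DS = V_DD − I_D R_D = 1.72 − 0.363 × 10.9 = -2.24 V.
But -2.24 V < V_ov = 0.426 V, so the device is actually in triode.
In triode I_D = k_n[V_ov V_DS − ½ V_DS²] and I_D = (V_DD − V_DS)/R_D. Equating: 21.8 V_DS² − 19.57 V_DS + 1.72 = 0, giving V_DS = 0.0987 V (the root below V_ov).
I_D = (1.72 − 0.0987) / 10.9 = 0.149 mA.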